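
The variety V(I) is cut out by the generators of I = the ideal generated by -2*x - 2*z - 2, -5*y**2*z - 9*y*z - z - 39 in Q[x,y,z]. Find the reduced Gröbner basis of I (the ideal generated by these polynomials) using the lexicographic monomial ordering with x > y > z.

G = {x + z + 1, y**2*z + 9/5*y*z + 1/5*z + 39/5}

f_1 = -2*x - 2*z - 2, LT = x.
f_2 = -5*y**2*z - 9*y*z - z - 39, LT = y**2*z.

The S-polynomials (S(f_1,f_2)) all reduce to 0 modulo the current basis, so we have a Gröbner basis.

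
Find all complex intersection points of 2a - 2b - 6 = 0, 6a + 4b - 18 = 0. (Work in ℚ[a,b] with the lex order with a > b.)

Compute a lex Gröbner basis by Buchberger's algorithm.
f_1 = 2a - 2b - 6, LT = a.
f_2 = 6a + 4b - 18, LT = a.

S(f_1,f_2): lcm = a. S = -5/3b.
  reduce S modulo (f_1, f_2):
  remainder -5/3b ≠ 0; add h_3 = -5/3b to the basis.

The other S-polynomials (S(f_1,h_3), S(f_2,h_3)) all reduce to 0 modulo the current basis, so we have a Gröbner basis.
Inter-reduce: drop elements whose leading term is divisible by another's, tail-reduce, and make monic.
Reduced Gröbner basis: {a - 3, b}.

A lex Gröbner basis eliminates variables successively. Here b depends only on b, with roots {0}; lifting each root through the earlier basis elements recovers the full solutions.
  b = 0: the earlier basis element becomes a - 3 = 0, giving a = 3 — point (3, 0).

{(3, 0)}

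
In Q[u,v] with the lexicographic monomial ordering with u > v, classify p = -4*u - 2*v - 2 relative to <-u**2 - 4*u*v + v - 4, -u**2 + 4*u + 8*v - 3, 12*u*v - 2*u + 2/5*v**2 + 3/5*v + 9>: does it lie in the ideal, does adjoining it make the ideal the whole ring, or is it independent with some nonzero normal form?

-4*u - 2*v - 2 lies in I (it reduces to 0).

First compute the reduced Gröbner basis of I by Buchberger's algorithm.
f_1 = -u**2 - 4*u*v + v - 4, LT = u**2.
f_2 = -u**2 + 4*u + 8*v - 3, LT = u**2.
f_3 = 12*u*v - 2*u + 2/5*v**2 + 3/5*v + 9, LT = u*v.

S(f_1,f_2): lcm = u**2. S = 4*u*v + 4*u + 7*v + 1.
  leading term u*v: subtract (1/3)·f_3 from 4*u*v + 4*u + 7*v + 1 → 14/3*u - 2/15*v**2 + 34/5*v - 2
  leading term u: no divisor's leading term divides it; move 14/3*u to the remainder.
  leading term v**2: no divisor's leading term divides it; move -2/15*v**2 to the remainder.
  leading term v: no divisor's leading term divides it; move 34/5*v to the remainder.
  leading term 1: no divisor's leading term divides it; move -2 to the remainder.
  remainder 14/3*u - 2/15*v**2 + 34/5*v - 2 ≠ 0; add h_4 = 14/3*u - 2/15*v**2 + 34/5*v - 2 to the basis.

S(f_1,f_3): lcm = u**2*v. S = 1/6*u**2 + 119/30*u*v**2 - 1/20*u*v - 3/4*u - v**2 + 4*v.
  leading term u**2: subtract (-1/6)·f_1 from 1/6*u**2 + 119/30*u*v**2 - 1/20*u*v - 3/4*u - v**2 + 4*v → 119/30*u*v**2 - 43/60*u*v - 3/4*u - v**2 + 25/6*v - 2/3
  leading term u*v**2: subtract (119/360*v)·f_3 from 119/30*u*v**2 - 43/60*u*v - 3/4*u - v**2 + 25/6*v - 2/3 → -1/18*u*v - 3/4*u - 119/900*v**3 - 719/600*v**2 + 143/120*v - 2/3
  leading term u*v: subtract (-1/216)·f_3 from -1/18*u*v - 3/4*u - 119/900*v**3 - 719/600*v**2 + 143/120*v - 2/3 → -41/54*u - 119/900*v**3 - 6461/5400*v**2 + 43/36*v - 5/8
  leading term u: subtract (-41/252)·h_4 from -41/54*u - 119/900*v**3 - 6461/5400*v**2 + 43/36*v - 5/8 → -119/900*v**3 - 15349/12600*v**2 + 2899/1260*v - 479/504
  leading term v**3: no divisor's leading term divides it; move -119/900*v**3 to the remainder.
  leading term v**2: no divisor's leading term divides it; move -15349/12600*v**2 to the remainder.
  leading term v: no divisor's leading term divides it; move 2899/1260*v to the remainder.
  leading term 1: no divisor's leading term divides it; move -479/504 to the remainder.
  remainder -119/900*v**3 - 15349/12600*v**2 + 2899/1260*v - 479/504 ≠ 0; add h_5 = -119/900*v**3 - 15349/12600*v**2 + 2899/1260*v - 479/504 to the basis.

S(f_2,f_3): lcm = u**2*v. S = 1/6*u**2 - 1/30*u*v**2 - 81/20*u*v - 3/4*u - 8*v**2 + 3*v.
  leading term u**2: subtract (-1/6)·f_1 from 1/6*u**2 - 1/30*u*v**2 - 81/20*u*v - 3/4*u - 8*v**2 + 3*v → -1/30*u*v**2 - 283/60*u*v - 3/4*u - 8*v**2 + 19/6*v - 2/3
  leading term u*v**2: subtract (-1/360*v)·f_3 from -1/30*u*v**2 - 283/60*u*v - 3/4*u - 8*v**2 + 19/6*v - 2/3 → -85/18*u*v - 3/4*u + 1/900*v**3 - 4799/600*v**2 + 383/120*v - 2/3
  leading term u*v: subtract (-85/216)·f_3 from -85/18*u*v - 3/4*u + 1/900*v**3 - 4799/600*v**2 + 383/120*v - 2/3 → -83/54*u + 1/900*v**3 - 42341/5400*v**2 + 617/180*v + 23/8
  leading term u: subtract (-83/252)·h_4 from -83/54*u + 1/900*v**3 - 42341/5400*v**2 + 617/180*v + 23/8 → 1/900*v**3 - 99349/12600*v**2 + 7141/1260*v + 1117/504
  leading term v**3: subtract (-1/119)·h_5 from 1/900*v**3 - 99349/12600*v**2 + 7141/1260*v + 1117/504 → -32883/4165*v**2 + 47371/8330*v + 3679/1666
  leading term v**2: no divisor's leading term divides it; move -32883/4165*v**2 to the remainder.
  leading term v: no divisor's leading term divides it; move 47371/8330*v to the remainder.
  leading term 1: no divisor's leading term divides it; move 3679/1666 to the remainder.
  remainder -32883/4165*v**2 + 47371/8330*v + 3679/1666 ≠ 0; add h_6 = -32883/4165*v**2 + 47371/8330*v + 3679/1666 to the basis.

S(f_1,h_4): lcm = u**2. S = 1/35*u*v**2 + 89/35*u*v + 3/7*u - v + 4.
  leading term u*v**2: subtract (1/420*v)·f_3 from 1/35*u*v**2 + 89/35*u*v + 3/7*u - v + 4 → 107/42*u*v + 3/7*u - 1/1050*v**3 - 1/700*v**2 - 143/140*v + 4
  leading term u*v: subtract (107/504)·f_3 from 107/42*u*v + 3/7*u - 1/1050*v**3 - 1/700*v**2 - 143/140*v + 4 → 215/252*u - 1/1050*v**3 - 136/1575*v**2 - 193/168*v + 117/56
  leading term u: subtract (215/1176)·h_4 from 215/252*u - 1/1050*v**3 - 136/1575*v**2 - 193/168*v + 117/56 → -1/1050*v**3 - 911/14700*v**2 - 2813/1176*v + 2887/1176
  leading term v**3: subtract (6/833)·h_5 from -1/1050*v**3 - 911/14700*v**2 - 2813/1176*v + 2887/1176 → -1551/29155*v**2 - 561777/233240*v + 114837/46648
  leading term v**2: subtract (517/76727)·h_6 from -1551/29155*v**2 - 561777/233240*v + 114837/46648 → -1501945/613816*v + 1501945/613816
  leading term v: no divisor's leading term divides it; move -1501945/613816*v to the remainder.
  leading term 1: no divisor's leading term divides it; move 1501945/613816 to the remainder.
  remainder -1501945/613816*v + 1501945/613816 ≠ 0; add h_7 = -1501945/613816*v + 1501945/613816 to the basis.

The other S-polynomials (S(f_2,h_4), S(f_3,h_4), S(f_1,h_5), S(f_2,h_5), S(f_3,h_5), S(h_4,h_5), S(f_1,h_6), S(f_2,h_6), S(f_3,h_6), S(h_4,h_6), S(h_5,h_6), S(f_1,h_7), S(f_2,h_7), S(f_3,h_7), S(h_4,h_7), S(h_5,h_7), S(h_6,h_7)) all reduce to 0 modulo the current basis, so we have a Gröbner basis.
Inter-reduce: drop elements whose leading term is divisible by another's, tail-reduce, and make monic.
Reduced Gröbner basis: {u + 1, v - 1}.
Label its elements g_1 = u + 1, g_2 = v - 1.

Reduce p = -4*u - 2*v - 2 modulo G:
  leading term u: subtract (-4)·g_1 from -4*u - 2*v - 2 → -2*v + 2
  leading term v: subtract (-2)·g_2 from -2*v + 2 → 0
  normal form = 0.
Since the normal form is 0, p ∈ I.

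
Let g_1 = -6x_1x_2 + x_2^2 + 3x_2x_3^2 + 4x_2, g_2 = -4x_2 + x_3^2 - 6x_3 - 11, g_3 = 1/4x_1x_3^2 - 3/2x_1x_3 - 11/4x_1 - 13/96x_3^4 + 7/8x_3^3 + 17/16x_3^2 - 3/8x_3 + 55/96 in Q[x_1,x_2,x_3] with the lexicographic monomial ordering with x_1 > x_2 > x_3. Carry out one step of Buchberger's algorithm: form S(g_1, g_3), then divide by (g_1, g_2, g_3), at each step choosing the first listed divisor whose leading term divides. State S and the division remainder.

S(g_1, g_3) = 6x_1x_2x_3 + 11x_1x_2 - 1/6x_2^2x_3^2 + 1/24x_2x_3^4 - 7/2x_2x_3^3 - 59/12x_2x_3^2 + 3/2x_2x_3 - 55/24x_2; remainder on division = 0.

lcm(LM(g_1), LM(g_3)) = x_1x_2x_3^2.
S = (lcm/LT(g_1))·g_1 − (lcm/LT(g_3))·g_3 = 6x_1x_2x_3 + 11x_1x_2 - 1/6x_2^2x_3^2 + 1/24x_2x_3^4 - 7/2x_2x_3^3 - 59/12x_2x_3^2 + 3/2x_2x_3 - 55/24x_2.
Reduce S modulo (g_1, g_2, g_3) in that order:
  leading term x_1x_2x_3: subtract (-x_3)·g_1 from 6x_1x_2x_3 + 11x_1x_2 - 1/6x_2^2x_3^2 + 1/24x_2x_3^4 - 7/2x_2x_3^3 - 59/12x_2x_3^2 + 3/2x_2x_3 - 55/24x_2 → 11x_1x_2 - 1/6x_2^2x_3^2 + x_2^2x_3 + 1/24x_2x_3^4 - 1/2x_2x_3^3 - 59/12x_2x_3^2 + 11/2x_2x_3 - 55/24x_2
  leading term x_1x_2: subtract (-11/6)·g_1 from 11x_1x_2 - 1/6x_2^2x_3^2 + x_2^2x_3 + 1/24x_2x_3^4 - 1/2x_2x_3^3 - 59/12x_2x_3^2 + 11/2x_2x_3 - 55/24x_2 → -1/6x_2^2x_3^2 + x_2^2x_3 + 11/6x_2^2 + 1/24x_2x_3^4 - 1/2x_2x_3^3 + 7/12x_2x_3^2 + 11/2x_2x_3 + 121/24x_2
  leading term x_2^2x_3^2: subtract (1/24x_2x_3^2)·g_2 from -1/6x_2^2x_3^2 + x_2^2x_3 + 11/6x_2^2 + 1/24x_2x_3^4 - 1/2x_2x_3^3 + 7/12x_2x_3^2 + 11/2x_2x_3 + 121/24x_2 → x_2^2x_3 + 11/6x_2^2 - 1/4x_2x_3^3 + 25/24x_2x_3^2 + 11/2x_2x_3 + 121/24x_2
  leading term x_2^2x_3: subtract (-1/4x_2x_3)·g_2 from x_2^2x_3 + 11/6x_2^2 - 1/4x_2x_3^3 + 25/24x_2x_3^2 + 11/2x_2x_3 + 121/24x_2 → 11/6x_2^2 - 11/24x_2x_3^2 + 11/4x_2x_3 + 121/24x_2
  leading term x_2^2: subtract (-11/24x_2)·g_2 from 11/6x_2^2 - 11/24x_2x_3^2 + 11/4x_2x_3 + 121/24x_2 → 0
The remainder is 0, so this S-polynomial contributes no new basis element.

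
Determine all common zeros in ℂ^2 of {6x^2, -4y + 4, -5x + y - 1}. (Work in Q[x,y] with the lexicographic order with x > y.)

Compute a lex Gröbner basis by Buchberger's algorithm.
f_1 = 6x^2, LT = x^2.
f_2 = -4y + 4, LT = y.
f_3 = -5x + y - 1, LT = x.

S(f_1,f_2): leading monomials are coprime, so the S-polynomial reduces to 0 (Buchberger's first criterion).
S(f_1,f_3): lcm = x^2. S = 1/5xy - 1/5x.
  leading term xy: subtract (-1/20x)·f_2 from 1/5xy - 1/5x → 0
  remainder 0.

S(f_2,f_3): leading monomials are coprime, so the S-polynomial reduces to 0 (Buchberger's first criterion).
Every S-polynomial of the final basis reduces to 0, so we have a Gröbner basis.
Inter-reduce: drop elements whose leading term is divisible by another's, tail-reduce, and make monic.
Reduced Gröbner basis: {x, y - 1}.

Elimination: the polynomial y - 1 lies in the elimination ideal for y, so y ∈ {1}. For each such y, the remaining basis elements (now univariate) give the rest of the solution.
  y = 1: the earlier basis element becomes x = 0, giving x = 0 — point (0, 1).
Substituting each solution back into the original system confirms all equations vanish.

{(0, 1)}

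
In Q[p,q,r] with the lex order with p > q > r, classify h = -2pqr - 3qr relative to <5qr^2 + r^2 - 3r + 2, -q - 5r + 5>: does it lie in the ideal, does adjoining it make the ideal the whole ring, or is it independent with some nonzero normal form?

-2pqr - 3qr is independent of I; its normal form modulo I is 10pr^2 - 10pr + 15r^2 - 15r.

First compute the reduced Gröbner basis of I by Buchberger's algorithm.
f_1 = 5qr^2 + r^2 - 3r + 2, LT = qr^2.
f_2 = -q - 5r + 5, LT = q.

S(f_1,f_2): lcm = qr^2. S = -5r^3 + 26/5r^2 - 3/5r + 2/5.
  leading term r^3: no divisor's leading term divides it; move -5r^3 to the remainder.
  leading term r^2: no divisor's leading term divides it; move 26/5r^2 to the remainder.
  leading term r: no divisor's leading term divides it; move -3/5r to the remainder.
  leading term 1: no divisor's leading term divides it; move 2/5 to the remainder.
  remainder -5r^3 + 26/5r^2 - 3/5r + 2/5 ≠ 0; add k_3 = -5r^3 + 26/5r^2 - 3/5r + 2/5 to the basis.

S(f_1,k_3): lcm = qr^3. S = 26/25qr^2 - 3/25qr + 2/25q + 1/5r^3 - 3/5r^2 + 2/5r.
  leading term qr^2: subtract (26/125)·f_1 from 26/25qr^2 - 3/25qr + 2/25q + 1/5r^3 - 3/5r^2 + 2/5r → -3/25qr + 2/25q + 1/5r^3 - 101/125r^2 + 128/125r - 52/125
  leading term qr: subtract (3/25r)·f_2 from -3/25qr + 2/25q + 1/5r^3 - 101/125r^2 + 128/125r - 52/125 → 2/25q + 1/5r^3 - 26/125r^2 + 53/125r - 52/125
  leading term q: subtract (-2/25)·f_2 from 2/25q + 1/5r^3 - 26/125r^2 + 53/125r - 52/125 → 1/5r^3 - 26/125r^2 + 3/125r - 2/125
  leading term r^3: subtract (-1/25)·k_3 from 1/5r^3 - 26/125r^2 + 3/125r - 2/125 → 0
  remainder 0.

S(f_2,k_3): leading monomials are coprime, so the S-polynomial reduces to 0 (Buchberger's first criterion).
Every S-polynomial of the final basis reduces to 0, so we have a Gröbner basis.
Inter-reduce: drop elements whose leading term is divisible by another's, tail-reduce, and make monic.
Reduced Gröbner basis: {q + 5r - 5, r^3 - 26/25r^2 + 3/25r - 2/25}.
Label its elements g_1 = q + 5r - 5, g_2 = r^3 - 26/25r^2 + 3/25r - 2/25.

Reduce h = -2pqr - 3qr modulo G:
  leading term pqr: subtract (-2pr)·g_1 from -2pqr - 3qr → 10pr^2 - 10pr - 3qr
  leading term pr^2: no divisor's leading term divides it; move 10pr^2 to the remainder.
  leading term pr: no divisor's leading term divides it; move -10pr to the remainder.
  leading term qr: subtract (-3r)·g_1 from -3qr → 15r^2 - 15r
  leading term r^2: no divisor's leading term divides it; move 15r^2 to the remainder.
  leading term r: no divisor's leading term divides it; move -15r to the remainder.
  normal form = 10pr^2 - 10pr + 15r^2 - 15r.
The normal form is nonzero, so h ∉ I. Since h minus its normal form lies in I, I + (h) = I + (n) where n = 10pr^2 - 10pr + 15r^2 - 15r; decide whether this ideal is the whole ring.
Run Buchberger on G together with n (pairs among the g_i already reduce to 0 since G is a Gröbner basis):
g_1 = q + 5r - 5, LT = q.
g_2 = r^3 - 26/25r^2 + 3/25r - 2/25, LT = r^3.
n = 10pr^2 - 10pr + 15r^2 - 15r, LT = pr^2.

S(g_1,g_2): leading monomials are coprime, so the S-polynomial reduces to 0 (Buchberger's first criterion).
S(g_1,n): leading monomials are coprime, so the S-polynomial reduces to 0 (Buchberger's first criterion).
S(g_2,n): lcm = pr^3. S = -1/25pr^2 + 3/25pr - 2/25p - 3/2r^3 + 3/2r^2.
  leading term pr^2: subtract (-1/250)·n from -1/25pr^2 + 3/25pr - 2/25p - 3/2r^3 + 3/2r^2 → 2/25pr - 2/25p - 3/2r^3 + 39/25r^2 - 3/50r
  leading term pr: no divisor's leading term divides it; move 2/25pr to the remainder.
  leading term p: no divisor's leading term divides it; move -2/25p to the remainder.
  leading term r^3: subtract (-3/2)·g_2 from -3/2r^3 + 39/25r^2 - 3/50r → 3/25r - 3/25
  leading term r: no divisor's leading term divides it; move 3/25r to the remainder.
  leading term 1: no divisor's leading term divides it; move -3/25 to the remainder.
  remainder 2/25pr - 2/25p + 3/25r - 3/25 ≠ 0; add m_4 = 2/25pr - 2/25p + 3/25r - 3/25 to the basis.

S(g_1,m_4): leading monomials are coprime, so the S-polynomial reduces to 0 (Buchberger's first criterion).
S(g_2,m_4): lcm = pr^3. S = -1/25pr^2 + 3/25pr - 2/25p - 3/2r^3 + 3/2r^2.
  leading term pr^2: subtract (-1/250)·n from -1/25pr^2 + 3/25pr - 2/25p - 3/2r^3 + 3/2r^2 → 2/25pr - 2/25p - 3/2r^3 + 39/25r^2 - 3/50r
  leading term pr: subtract (1)·m_4 from 2/25pr - 2/25p - 3/2r^3 + 39/25r^2 - 3/50r → -3/2r^3 + 39/25r^2 - 9/50r + 3/25
  leading term r^3: subtract (-3/2)·g_2 from -3/2r^3 + 39/25r^2 - 9/50r + 3/25 → 0
  remainder 0.

S(n,m_4): lcm = pr^2. S = 0.
  remainder 0.

Every S-polynomial of the final basis reduces to 0, so we have a Gröbner basis.
Inter-reduce: drop elements whose leading term is divisible by another's, tail-reduce, and make monic.
Reduced Gröbner basis: {pr - p + 3/2r - 3/2, q + 5r - 5, r^3 - 26/25r^2 + 3/25r - 2/25}.
The reduced Gröbner basis of I + (h) is {pr - p + 3/2r - 3/2, q + 5r - 5, r^3 - 26/25r^2 + 3/25r - 2/25} ≠ {1}, a proper ideal, so the enlarged system stays consistent: h is independent of I, with normal form 10pr^2 - 10pr + 15r^2 - 15r.

The remainder on division by a Gröbner basis is unique — it is the normal form.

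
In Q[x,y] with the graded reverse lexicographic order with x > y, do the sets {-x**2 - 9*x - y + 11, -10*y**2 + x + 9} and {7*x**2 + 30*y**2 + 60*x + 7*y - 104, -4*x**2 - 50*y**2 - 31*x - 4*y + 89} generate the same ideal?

Equality of ideals is decidable: compute both reduced Gröbner bases (unique for the ordering) and check whether they agree.
Buchberger on the first generating set:
f_1 = -x**2 - 9*x - y + 11, LT = x**2.
f_2 = -10*y**2 + x + 9, LT = y**2.

S(f_1,f_2): leading monomials are coprime, so the S-polynomial reduces to 0 (Buchberger's first criterion).
Every S-polynomial of the final basis reduces to 0, so we have a Gröbner basis.
Inter-reduce: drop elements whose leading term is divisible by another's, tail-reduce, and make monic.
Reduced Gröbner basis: {x**2 + 9*x + y - 11, y**2 - 1/10*x - 9/10}.

Buchberger on the second generating set:
h_1 = 7*x**2 + 30*y**2 + 60*x + 7*y - 104, LT = x**2.
h_2 = -4*x**2 - 50*y**2 - 31*x - 4*y + 89, LT = x**2.

S(h_1,h_2): lcm = x**2. S = -115/14*y**2 + 23/28*x + 207/28.
  leading term y**2: no divisor's leading term divides it; move -115/14*y**2 to the remainder.
  leading term x: no divisor's leading term divides it; move 23/28*x to the remainder.
  leading term 1: no divisor's leading term divides it; move 207/28 to the remainder.
  remainder -115/14*y**2 + 23/28*x + 207/28 ≠ 0; add k_3 = -115/14*y**2 + 23/28*x + 207/28 to the basis.

S(h_1,k_3): leading monomials are coprime, so the S-polynomial reduces to 0 (Buchberger's first criterion).
S(h_2,k_3): leading monomials are coprime, so the S-polynomial reduces to 0 (Buchberger's first criterion).
Every S-polynomial of the final basis reduces to 0, so we have a Gröbner basis.
Inter-reduce: drop elements whose leading term is divisible by another's, tail-reduce, and make monic.
Reduced Gröbner basis: {x**2 + 9*x + y - 11, y**2 - 1/10*x - 9/10}.

These coincide, so the ideals are equal.
The same test decides containment: I ⊆ J iff every generator of I reduces to 0 modulo a Gröbner basis of J.

Yes, the ideals are equal.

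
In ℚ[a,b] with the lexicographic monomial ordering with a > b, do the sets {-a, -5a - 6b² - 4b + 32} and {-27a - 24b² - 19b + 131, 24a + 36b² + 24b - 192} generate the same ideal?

No, the ideals differ.

Since reduced Gröbner bases are canonical representatives of ideals under a given ordering, it suffices to compute and compare them.
Buchberger on the first generating set:
f_1 = -a, LT = a.
f_2 = -5a - 6b² - 4b + 32, LT = a.

S(f_1,f_2): lcm = a. S = -6/5b² - ⅘b + 32/5.
  leading term b²: no divisor's leading term divides it; move -6/5b² to the remainder.
  leading term b: no divisor's leading term divides it; move -⅘b to the remainder.
  leading term 1: no divisor's leading term divides it; move 32/5 to the remainder.
  remainder -6/5b² - ⅘b + 32/5 ≠ 0; add g_3 = -6/5b² - ⅘b + 32/5 to the basis.

The other S-polynomials (S(f_1,g_3), S(f_2,g_3)) all reduce to 0 modulo the current basis, so we have a Gröbner basis.
Inter-reduce: drop elements whose leading term is divisible by another's, tail-reduce, and make monic.
Reduced Gröbner basis: {a, b² + ⅔b - 16/3}.

Buchberger on the second generating set:
h_1 = -27a - 24b² - 19b + 131, LT = a.
h_2 = 24a + 36b² + 24b - 192, LT = a.

S(h_1,h_2): lcm = a. S = -11/18b² - 8/27b + 85/27.
  leading term b²: no divisor's leading term divides it; move -11/18b² to the remainder.
  leading term b: no divisor's leading term divides it; move -8/27b to the remainder.
  leading term 1: no divisor's leading term divides it; move 85/27 to the remainder.
  remainder -11/18b² - 8/27b + 85/27 ≠ 0; add k_3 = -11/18b² - 8/27b + 85/27 to the basis.

The other S-polynomials (S(h_1,k_3), S(h_2,k_3)) all reduce to 0 modulo the current basis, so we have a Gröbner basis.
Inter-reduce: drop elements whose leading term is divisible by another's, tail-reduce, and make monic.
Reduced Gröbner basis: {a + 3/11b - 3/11, b² + 16/33b - 170/33}.

Since the reduced bases disagree, the two ideals are not the same.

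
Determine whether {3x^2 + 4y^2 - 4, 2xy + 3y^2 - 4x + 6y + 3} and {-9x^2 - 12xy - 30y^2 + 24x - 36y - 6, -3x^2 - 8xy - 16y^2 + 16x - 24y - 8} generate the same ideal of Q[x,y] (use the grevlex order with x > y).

Yes, the ideals are equal.

For a fixed monomial order, each ideal has a unique reduced Gröbner basis; comparing bases decides equality.
Buchberger on the first generating set:
f_1 = 3x^2 + 4y^2 - 4, LT = x^2.
f_2 = 2xy + 3y^2 - 4x + 6y + 3, LT = xy.

S(f_1,f_2): lcm = x^2y. S = -3/2xy^2 + 4/3y^3 + 2x^2 - 3xy - 3/2x - 4/3y.
  leading term xy^2: subtract (-3/4y)·f_2 from -3/2xy^2 + 4/3y^3 + 2x^2 - 3xy - 3/2x - 4/3y → 43/12y^3 + 2x^2 - 6xy + 9/2y^2 - 3/2x + 11/12y
  leading term y^3: no divisor's leading term divides it; move 43/12y^3 to the remainder.
  leading term x^2: subtract (2/3)·f_1 from 2x^2 - 6xy + 9/2y^2 - 3/2x + 11/12y → -6xy + 11/6y^2 - 3/2x + 11/12y + 8/3
  leading term xy: subtract (-3)·f_2 from -6xy + 11/6y^2 - 3/2x + 11/12y + 8/3 → 65/6y^2 - 27/2x + 227/12y + 35/3
  leading term y^2: no divisor's leading term divides it; move 65/6y^2 to the remainder.
  leading term x: no divisor's leading term divides it; move -27/2x to the remainder.
  leading term y: no divisor's leading term divides it; move 227/12y to the remainder.
  leading term 1: no divisor's leading term divides it; move 35/3 to the remainder.
  remainder 43/12y^3 + 65/6y^2 - 27/2x + 227/12y + 35/3 ≠ 0; add g_3 = 43/12y^3 + 65/6y^2 - 27/2x + 227/12y + 35/3 to the basis.

The other S-polynomials (S(f_1,g_3), S(f_2,g_3)) all reduce to 0 modulo the current basis, so we have a Gröbner basis.
Inter-reduce: drop elements whose leading term is divisible by another's, tail-reduce, and make monic.
Reduced Gröbner basis: {y^3 + 130/43y^2 - 162/43x + 227/43y + 140/43, x^2 + 4/3y^2 - 4/3, xy + 3/2y^2 - 2x + 3y + 3/2}.

Buchberger on the second generating set:
h_1 = -9x^2 - 12xy - 30y^2 + 24x - 36y - 6, LT = x^2.
h_2 = -3x^2 - 8xy - 16y^2 + 16x - 24y - 8, LT = x^2.

S(h_1,h_2): lcm = x^2. S = -4/3xy - 2y^2 + 8/3x - 4y - 2.
  leading term xy: no divisor's leading term divides it; move -4/3xy to the remainder.
  leading term y^2: no divisor's leading term divides it; move -2y^2 to the remainder.
  leading term x: no divisor's leading term divides it; move 8/3x to the remainder.
  leading term y: no divisor's leading term divides it; move -4y to the remainder.
  leading term 1: no divisor's leading term divides it; move -2 to the remainder.
  remainder -4/3xy - 2y^2 + 8/3x - 4y - 2 ≠ 0; add k_3 = -4/3xy - 2y^2 + 8/3x - 4y - 2 to the basis.

S(h_1,k_3): lcm = x^2y. S = -1/6xy^2 + 10/3y^3 + 2x^2 - 17/3xy + 4y^2 - 3/2x + 2/3y.
  leading term xy^2: subtract (1/8y)·k_3 from -1/6xy^2 + 10/3y^3 + 2x^2 - 17/3xy + 4y^2 - 3/2x + 2/3y → 43/12y^3 + 2x^2 - 6xy + 9/2y^2 - 3/2x + 11/12y
  leading term y^3: no divisor's leading term divides it; move 43/12y^3 to the remainder.
  leading term x^2: subtract (-2/9)·h_1 from 2x^2 - 6xy + 9/2y^2 - 3/2x + 11/12y → -26/3xy - 13/6y^2 + 23/6x - 85/12y - 4/3
  leading term xy: subtract (13/2)·k_3 from -26/3xy - 13/6y^2 + 23/6x - 85/12y - 4/3 → 65/6y^2 - 27/2x + 227/12y + 35/3
  leading term y^2: no divisor's leading term divides it; move 65/6y^2 to the remainder.
  leading term x: no divisor's leading term divides it; move -27/2x to the remainder.
  leading term y: no divisor's leading term divides it; move 227/12y to the remainder.
  leading term 1: no divisor's leading term divides it; move 35/3 to the remainder.
  remainder 43/12y^3 + 65/6y^2 - 27/2x + 227/12y + 35/3 ≠ 0; add k_4 = 43/12y^3 + 65/6y^2 - 27/2x + 227/12y + 35/3 to the basis.

The other S-polynomials (S(h_2,k_3), S(h_1,k_4), S(h_2,k_4), S(k_3,k_4)) all reduce to 0 modulo the current basis, so we have a Gröbner basis.
Inter-reduce: drop elements whose leading term is divisible by another's, tail-reduce, and make monic.
Reduced Gröbner basis: {y^3 + 130/43y^2 - 162/43x + 227/43y + 140/43, x^2 + 4/3y^2 - 4/3, xy + 3/2y^2 - 2x + 3y + 3/2}.

The two bases agree; hence the ideals are identical.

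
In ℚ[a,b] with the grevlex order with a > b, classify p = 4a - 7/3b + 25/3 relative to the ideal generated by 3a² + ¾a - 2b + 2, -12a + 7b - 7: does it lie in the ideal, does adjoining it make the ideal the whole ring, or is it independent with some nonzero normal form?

First compute the reduced Gröbner basis of I by Buchberger's algorithm.
f_1 = 3a² + ¾a - 2b + 2, LT = a².
f_2 = -12a + 7b - 7, LT = a.

S(f_1,f_2): lcm = a². S = 7/12ab - ⅓a - ⅔b + ⅔.
  reduce S modulo (f_1, f_2):
  remainder 49/144b² - 173/144b + 31/36 ≠ 0; add h_3 = 49/144b² - 173/144b + 31/36 to the basis.

The other S-polynomials (S(f_1,h_3), S(f_2,h_3)) all reduce to 0 modulo the current basis, so we have a Gröbner basis.
Inter-reduce: drop elements whose leading term is divisible by another's, tail-reduce, and make monic.
Reduced Gröbner basis: {b² - 173/49b + 124/49, a - 7/12b + 7/12}.
Label its elements g_1 = b² - 173/49b + 124/49, g_2 = a - 7/12b + 7/12.

Reduce p = 4a - 7/3b + 25/3 modulo G:
  leading term a: subtract (4)·g_2 from 4a - 7/3b + 25/3 → 6
  leading term 1: no divisor's leading term divides it; move 6 to the remainder.
  normal form = 6.
The normal form is nonzero, so p ∉ I. Since p minus its normal form lies in I, I + (p) = I + (r) where r = 6; decide whether this ideal is the whole ring.
Here r = 6 is a nonzero constant, hence a unit: 1 ∈ I + (p), the Gröbner basis of I + (p) is {1}, and the enlarged system has no common solution — adjoining p is inconsistent.

Adjoining 4a - 7/3b + 25/3 makes the ideal the whole ring: the system is inconsistent.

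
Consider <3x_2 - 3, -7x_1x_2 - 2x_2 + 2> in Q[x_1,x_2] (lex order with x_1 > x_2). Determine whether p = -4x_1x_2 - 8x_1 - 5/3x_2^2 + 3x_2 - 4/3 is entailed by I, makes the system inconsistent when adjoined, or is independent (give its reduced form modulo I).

-4x_1x_2 - 8x_1 - 5/3x_2^2 + 3x_2 - 4/3 lies in I (it reduces to 0).

First compute the reduced Gröbner basis of I by Buchberger's algorithm.
f_1 = 3x_2 - 3, LT = x_2.
f_2 = -7x_1x_2 - 2x_2 + 2, LT = x_1x_2.

S(f_1,f_2): lcm = x_1x_2. S = -x_1 - 2/7x_2 + 2/7.
  reduce S modulo (f_1, f_2):
  remainder -x_1 ≠ 0; add h_3 = -x_1 to the basis.

The other S-polynomials (S(f_1,h_3), S(f_2,h_3)) all reduce to 0 modulo the current basis, so we have a Gröbner basis.
Inter-reduce: drop elements whose leading term is divisible by another's, tail-reduce, and make monic.
Reduced Gröbner basis: {x_1, x_2 - 1}.
Label its elements g_1 = x_1, g_2 = x_2 - 1.

Reduce p = -4x_1x_2 - 8x_1 - 5/3x_2^2 + 3x_2 - 4/3 modulo G:
  leading term x_1x_2: subtract (-4x_2)·g_1 from -4x_1x_2 - 8x_1 - 5/3x_2^2 + 3x_2 - 4/3 → -8x_1 - 5/3x_2^2 + 3x_2 - 4/3
  leading term x_1: subtract (-8)·g_1 from -8x_1 - 5/3x_2^2 + 3x_2 - 4/3 → -5/3x_2^2 + 3x_2 - 4/3
  leading term x_2^2: subtract (-5/3x_2)·g_2 from -5/3x_2^2 + 3x_2 - 4/3 → 4/3x_2 - 4/3
  leading term x_2: subtract (4/3)·g_2 from 4/3x_2 - 4/3 → 0
  normal form = 0.
Since the normal form is 0, p ∈ I.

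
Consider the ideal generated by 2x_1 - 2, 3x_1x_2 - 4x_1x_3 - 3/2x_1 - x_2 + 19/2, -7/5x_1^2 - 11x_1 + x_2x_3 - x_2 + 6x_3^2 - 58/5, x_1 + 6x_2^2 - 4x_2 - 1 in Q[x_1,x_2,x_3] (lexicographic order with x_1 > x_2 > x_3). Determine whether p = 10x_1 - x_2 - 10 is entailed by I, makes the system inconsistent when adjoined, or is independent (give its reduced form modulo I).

First compute the reduced Gröbner basis of I by Buchberger's algorithm.
f_1 = 2x_1 - 2, LT = x_1.
f_2 = 3x_1x_2 - 4x_1x_3 - 3/2x_1 - x_2 + 19/2, LT = x_1x_2.
f_3 = -7/5x_1^2 - 11x_1 + x_2x_3 - x_2 + 6x_3^2 - 58/5, LT = x_1^2.
f_4 = x_1 + 6x_2^2 - 4x_2 - 1, LT = x_1.

S(f_1,f_2): lcm = x_1x_2. S = 4/3x_1x_3 + 1/2x_1 - 2/3x_2 - 19/6.
  leading term x_1x_3: subtract (2/3x_3)·f_1 from 4/3x_1x_3 + 1/2x_1 - 2/3x_2 - 19/6 → 1/2x_1 - 2/3x_2 + 4/3x_3 - 19/6
  leading term x_1: subtract (1/4)·f_1 from 1/2x_1 - 2/3x_2 + 4/3x_3 - 19/6 → -2/3x_2 + 4/3x_3 - 8/3
  leading term x_2: no divisor's leading term divides it; move -2/3x_2 to the remainder.
  leading term x_3: no divisor's leading term divides it; move 4/3x_3 to the remainder.
  leading term 1: no divisor's leading term divides it; move -8/3 to the remainder.
  remainder -2/3x_2 + 4/3x_3 - 8/3 ≠ 0; add h_5 = -2/3x_2 + 4/3x_3 - 8/3 to the basis.

S(f_1,f_3): lcm = x_1^2. S = -62/7x_1 + 5/7x_2x_3 - 5/7x_2 + 30/7x_3^2 - 58/7.
  leading term x_1: subtract (-31/7)·f_1 from -62/7x_1 + 5/7x_2x_3 - 5/7x_2 + 30/7x_3^2 - 58/7 → 5/7x_2x_3 - 5/7x_2 + 30/7x_3^2 - 120/7
  leading term x_2x_3: subtract (-15/14x_3)·h_5 from 5/7x_2x_3 - 5/7x_2 + 30/7x_3^2 - 120/7 → -5/7x_2 + 40/7x_3^2 - 20/7x_3 - 120/7
  leading term x_2: subtract (15/14)·h_5 from -5/7x_2 + 40/7x_3^2 - 20/7x_3 - 120/7 → 40/7x_3^2 - 30/7x_3 - 100/7
  leading term x_3^2: no divisor's leading term divides it; move 40/7x_3^2 to the remainder.
  leading term x_3: no divisor's leading term divides it; move -30/7x_3 to the remainder.
  leading term 1: no divisor's leading term divides it; move -100/7 to the remainder.
  remainder 40/7x_3^2 - 30/7x_3 - 100/7 ≠ 0; add h_6 = 40/7x_3^2 - 30/7x_3 - 100/7 to the basis.

S(f_1,f_4): lcm = x_1. S = -6x_2^2 + 4x_2.
  leading term x_2^2: subtract (9x_2)·h_5 from -6x_2^2 + 4x_2 → -12x_2x_3 + 28x_2
  leading term x_2x_3: subtract (18x_3)·h_5 from -12x_2x_3 + 28x_2 → 28x_2 - 24x_3^2 + 48x_3
  leading term x_2: subtract (-42)·h_5 from 28x_2 - 24x_3^2 + 48x_3 → -24x_3^2 + 104x_3 - 112
  leading term x_3^2: subtract (-21/5)·h_6 from -24x_3^2 + 104x_3 - 112 → 86x_3 - 172
  leading term x_3: no divisor's leading term divides it; move 86x_3 to the remainder.
  leading term 1: no divisor's leading term divides it; move -172 to the remainder.
  remainder 86x_3 - 172 ≠ 0; add h_7 = 86x_3 - 172 to the basis.

The other S-polynomials (S(f_2,f_3), S(f_2,f_4), S(f_3,f_4), S(f_1,h_5), S(f_2,h_5), S(f_3,h_5), S(f_4,h_5), S(f_1,h_6), S(f_2,h_6), S(f_3,h_6), S(f_4,h_6), S(h_5,h_6), S(f_1,h_7), S(f_2,h_7), S(f_3,h_7), S(f_4,h_7), S(h_5,h_7), S(h_6,h_7)) all reduce to 0 modulo the current basis, so we have a Gröbner basis.
Inter-reduce: drop elements whose leading term is divisible by another's, tail-reduce, and make monic.
Reduced Gröbner basis: {x_1 - 1, x_2, x_3 - 2}.
Label its elements g_1 = x_1 - 1, g_2 = x_2, g_3 = x_3 - 2.

Reduce p = 10x_1 - x_2 - 10 modulo G:
  leading term x_1: subtract (10)·g_1 from 10x_1 - x_2 - 10 → -x_2
  leading term x_2: subtract (-1)·g_2 from -x_2 → 0
  normal form = 0.
Since the normal form is 0, p ∈ I.

The remainder on division by a Gröbner basis is unique — it is the normal form.

10x_1 - x_2 - 10 lies in I (it reduces to 0).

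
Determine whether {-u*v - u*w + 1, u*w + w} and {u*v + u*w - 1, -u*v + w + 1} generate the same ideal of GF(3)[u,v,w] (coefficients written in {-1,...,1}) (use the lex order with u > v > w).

Yes, the ideals are equal.

Equality of ideals is decidable: compute both reduced Gröbner bases (unique for the ordering) and check whether they agree.
Buchberger on the first generating set:
f_1 = -u*v - u*w + 1, LT = u*v.
f_2 = u*w + w, LT = u*w.

S(f_1,f_2): lcm = u*v*w. S = u*w**2 - v*w - w.
  reduce S modulo (f_1, f_2):
  remainder -v*w - w**2 - w ≠ 0; add g_3 = -v*w - w**2 - w to the basis.

The other S-polynomials (S(f_1,g_3), S(f_2,g_3)) all reduce to 0 modulo the current basis, so we have a Gröbner basis.
Inter-reduce: drop elements whose leading term is divisible by another's, tail-reduce, and make monic.
Reduced Gröbner basis: {u*v - w - 1, u*w + w, v*w + w**2 + w}.

Buchberger on the second generating set:
h_1 = u*v + u*w - 1, LT = u*v.
h_2 = -u*v + w + 1, LT = u*v.

S(h_1,h_2): lcm = u*v. S = u*w + w.
  reduce S modulo (h_1, h_2):
  remainder u*w + w ≠ 0; add k_3 = u*w + w to the basis.

S(h_1,k_3): lcm = u*v*w. S = u*w**2 - v*w - w.
  reduce S modulo (h_1, h_2, k_3):
  remainder -v*w - w**2 - w ≠ 0; add k_4 = -v*w - w**2 - w to the basis.

The other S-polynomials (S(h_2,k_3), S(h_1,k_4), S(h_2,k_4), S(k_3,k_4)) all reduce to 0 modulo the current basis, so we have a Gröbner basis.
Inter-reduce: drop elements whose leading term is divisible by another's, tail-reduce, and make monic.
Reduced Gröbner basis: {u*v - w - 1, u*w + w, v*w + w**2 + w}.

The two bases agree; hence the ideals are identical.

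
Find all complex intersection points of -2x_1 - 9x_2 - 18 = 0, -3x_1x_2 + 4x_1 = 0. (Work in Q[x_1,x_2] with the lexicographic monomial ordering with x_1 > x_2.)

Compute a lex Gröbner basis by Buchberger's algorithm.
f_1 = -2x_1 - 9x_2 - 18, LT = x_1.
f_2 = -3x_1x_2 + 4x_1, LT = x_1x_2.

S(f_1,f_2): lcm = x_1x_2. S = 4/3x_1 + 9/2x_2^2 + 9x_2.
  leading term x_1: subtract (-2/3)·f_1 from 4/3x_1 + 9/2x_2^2 + 9x_2 → 9/2x_2^2 + 3x_2 - 12
  leading term x_2^2: no divisor's leading term divides it; move 9/2x_2^2 to the remainder.
  leading term x_2: no divisor's leading term divides it; move 3x_2 to the remainder.
  leading term 1: no divisor's leading term divides it; move -12 to the remainder.
  remainder 9/2x_2^2 + 3x_2 - 12 ≠ 0; add h_3 = 9/2x_2^2 + 3x_2 - 12 to the basis.

The other S-polynomials (S(f_1,h_3), S(f_2,h_3)) all reduce to 0 modulo the current basis, so we have a Gröbner basis.
Inter-reduce: drop elements whose leading term is divisible by another's, tail-reduce, and make monic.
Reduced Gröbner basis: {x_1 + 9/2x_2 + 9, x_2^2 + 2/3x_2 - 8/3}.

The lex basis is triangular: the last element involves only x_2. Solving x_2^2 + 2/3x_2 - 8/3 = 0 gives x_2 ∈ {-2, 4/3}; substituting each value into the earlier elements determines the remaining variables.
  x_2 = -2: the earlier basis element becomes x_1 = 0, giving x_1 = 0 — point (0, -2).
  x_2 = 4/3: the earlier basis element becomes x_1 + 15 = 0, giving x_1 = -15 — point (-15, 4/3).
Check: every point annihilates each of the original generators.

{(0, -2), (-15, 4/3)}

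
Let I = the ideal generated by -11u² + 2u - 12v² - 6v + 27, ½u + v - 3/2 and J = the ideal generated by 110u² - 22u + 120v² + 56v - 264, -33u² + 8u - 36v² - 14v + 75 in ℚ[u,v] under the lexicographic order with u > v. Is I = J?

Yes, the ideals are equal.

For a fixed monomial order, each ideal has a unique reduced Gröbner basis; comparing bases decides equality.
Buchberger on the first generating set:
f_1 = -11u² + 2u - 12v² - 6v + 27, LT = u².
f_2 = ½u + v - 3/2, LT = u.

S(f_1,f_2): lcm = u². S = -2uv + 31/11u + 12/11v² + 6/11v - 27/11.
  leading term uv: subtract (-4v)·f_2 from -2uv + 31/11u + 12/11v² + 6/11v - 27/11 → 31/11u + 56/11v² - 60/11v - 27/11
  leading term u: subtract (62/11)·f_2 from 31/11u + 56/11v² - 60/11v - 27/11 → 56/11v² - 122/11v + 6
  leading term v²: no divisor's leading term divides it; move 56/11v² to the remainder.
  leading term v: no divisor's leading term divides it; move -122/11v to the remainder.
  leading term 1: no divisor's leading term divides it; move 6 to the remainder.
  remainder 56/11v² - 122/11v + 6 ≠ 0; add g_3 = 56/11v² - 122/11v + 6 to the basis.

S(f_1,g_3): leading monomials are coprime, so the S-polynomial reduces to 0 (Buchberger's first criterion).
S(f_2,g_3): leading monomials are coprime, so the S-polynomial reduces to 0 (Buchberger's first criterion).
Every S-polynomial of the final basis reduces to 0, so we have a Gröbner basis.
Inter-reduce: drop elements whose leading term is divisible by another's, tail-reduce, and make monic.
Reduced Gröbner basis: {u + 2v - 3, v² - 61/28v + 33/28}.

Buchberger on the second generating set:
h_1 = 110u² - 22u + 120v² + 56v - 264, LT = u².
h_2 = -33u² + 8u - 36v² - 14v + 75, LT = u².

S(h_1,h_2): lcm = u². S = 7/165u + 14/165v - 7/55.
  leading term u: no divisor's leading term divides it; move 7/165u to the remainder.
  leading term v: no divisor's leading term divides it; move 14/165v to the remainder.
  leading term 1: no divisor's leading term divides it; move -7/55 to the remainder.
  remainder 7/165u + 14/165v - 7/55 ≠ 0; add k_3 = 7/165u + 14/165v - 7/55 to the basis.

S(h_1,k_3): lcm = u². S = -2uv + 14/5u + 12/11v² + 28/55v - 12/5.
  leading term uv: subtract (-330/7v)·k_3 from -2uv + 14/5u + 12/11v² + 28/55v - 12/5 → 14/5u + 56/11v² - 302/55v - 12/5
  leading term u: subtract (66)·k_3 from 14/5u + 56/11v² - 302/55v - 12/5 → 56/11v² - 122/11v + 6
  leading term v²: no divisor's leading term divides it; move 56/11v² to the remainder.
  leading term v: no divisor's leading term divides it; move -122/11v to the remainder.
  leading term 1: no divisor's leading term divides it; move 6 to the remainder.
  remainder 56/11v² - 122/11v + 6 ≠ 0; add k_4 = 56/11v² - 122/11v + 6 to the basis.

S(h_2,k_3): lcm = u². S = -2uv + 91/33u + 12/11v² + 14/33v - 25/11.
  leading term uv: subtract (-330/7v)·k_3 from -2uv + 91/33u + 12/11v² + 14/33v - 25/11 → 91/33u + 56/11v² - 184/33v - 25/11
  leading term u: subtract (65)·k_3 from 91/33u + 56/11v² - 184/33v - 25/11 → 56/11v² - 122/11v + 6
  leading term v²: subtract (1)·k_4 from 56/11v² - 122/11v + 6 → 0
  remainder 0.

S(h_1,k_4): leading monomials are coprime, so the S-polynomial reduces to 0 (Buchberger's first criterion).
S(h_2,k_4): leading monomials are coprime, so the S-polynomial reduces to 0 (Buchberger's first criterion).
S(k_3,k_4): leading monomials are coprime, so the S-polynomial reduces to 0 (Buchberger's first criterion).
Every S-polynomial of the final basis reduces to 0, so we have a Gröbner basis.
Inter-reduce: drop elements whose leading term is divisible by another's, tail-reduce, and make monic.
Reduced Gröbner basis: {u + 2v - 3, v² - 61/28v + 33/28}.

Same reduced basis, so the two generating sets span the same ideal.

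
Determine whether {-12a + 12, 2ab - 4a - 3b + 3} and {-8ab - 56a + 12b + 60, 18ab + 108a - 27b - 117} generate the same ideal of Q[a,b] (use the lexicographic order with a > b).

Yes, the ideals are equal.

Two ideals are equal iff their reduced Gröbner bases coincide (the reduced basis is unique for a fixed ordering).
Buchberger on the first generating set:
f_1 = -12a + 12, LT = a.
f_2 = 2ab - 4a - 3b + 3, LT = ab.

S(f_1,f_2): lcm = ab. S = 2a + 1/2b - 3/2.
  leading term a: subtract (-1/6)·f_1 from 2a + 1/2b - 3/2 → 1/2b + 1/2
  leading term b: no divisor's leading term divides it; move 1/2b to the remainder.
  leading term 1: no divisor's leading term divides it; move 1/2 to the remainder.
  remainder 1/2b + 1/2 ≠ 0; add g_3 = 1/2b + 1/2 to the basis.

The other S-polynomials (S(f_1,g_3), S(f_2,g_3)) all reduce to 0 modulo the current basis, so we have a Gröbner basis.
Inter-reduce: drop elements whose leading term is divisible by another's, tail-reduce, and make monic.
Reduced Gröbner basis: {a - 1, b + 1}.

Buchberger on the second generating set:
h_1 = -8ab - 56a + 12b + 60, LT = ab.
h_2 = 18ab + 108a - 27b - 117, LT = ab.

S(h_1,h_2): lcm = ab. S = a - 1.
  leading term a: no divisor's leading term divides it; move a to the remainder.
  leading term 1: no divisor's leading term divides it; move -1 to the remainder.
  remainder a - 1 ≠ 0; add k_3 = a - 1 to the basis.

S(h_1,k_3): lcm = ab. S = 7a - 1/2b - 15/2.
  leading term a: subtract (7)·k_3 from 7a - 1/2b - 15/2 → -1/2b - 1/2
  leading term b: no divisor's leading term divides it; move -1/2b to the remainder.
  leading term 1: no divisor's leading term divides it; move -1/2 to the remainder.
  remainder -1/2b - 1/2 ≠ 0; add k_4 = -1/2b - 1/2 to the basis.

The other S-polynomials (S(h_2,k_3), S(h_1,k_4), S(h_2,k_4), S(k_3,k_4)) all reduce to 0 modulo the current basis, so we have a Gröbner basis.
Inter-reduce: drop elements whose leading term is divisible by another's, tail-reduce, and make monic.
Reduced Gröbner basis: {a - 1, b + 1}.

These coincide, so the ideals are equal.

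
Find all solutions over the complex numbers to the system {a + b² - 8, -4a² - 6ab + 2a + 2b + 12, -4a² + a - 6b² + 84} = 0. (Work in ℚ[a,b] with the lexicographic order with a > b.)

Compute a lex Gröbner basis by Buchberger's algorithm.
f_1 = a + b² - 8, LT = a.
f_2 = -4a² - 6ab + 2a + 2b + 12, LT = a².
f_3 = -4a² + a - 6b² + 84, LT = a².

S(f_1,f_2): lcm = a². S = ab² - 3/2ab - 15/2a + ½b + 3.
  leading term ab²: subtract (b²)·f_1 from ab² - 3/2ab - 15/2a + ½b + 3 → -3/2ab - 15/2a - b⁴ + 8b² + ½b + 3
  leading term ab: subtract (-3/2b)·f_1 from -3/2ab - 15/2a - b⁴ + 8b² + ½b + 3 → -15/2a - b⁴ + 3/2b³ + 8b² - 23/2b + 3
  leading term a: subtract (-15/2)·f_1 from -15/2a - b⁴ + 3/2b³ + 8b² - 23/2b + 3 → -b⁴ + 3/2b³ + 31/2b² - 23/2b - 57
  leading term b⁴: no divisor's leading term divides it; move -b⁴ to the remainder.
  leading term b³: no divisor's leading term divides it; move 3/2b³ to the remainder.
  leading term b²: no divisor's leading term divides it; move 31/2b² to the remainder.
  leading term b: no divisor's leading term divides it; move -23/2b to the remainder.
  leading term 1: no divisor's leading term divides it; move -57 to the remainder.
  remainder -b⁴ + 3/2b³ + 31/2b² - 23/2b - 57 ≠ 0; add h_4 = -b⁴ + 3/2b³ + 31/2b² - 23/2b - 57 to the basis.

S(f_1,f_3): lcm = a². S = ab² - 31/4a - 3/2b² + 21.
  leading term ab²: subtract (b²)·f_1 from ab² - 31/4a - 3/2b² + 21 → -31/4a - b⁴ + 13/2b² + 21
  leading term a: subtract (-31/4)·f_1 from -31/4a - b⁴ + 13/2b² + 21 → -b⁴ + 57/4b² - 41
  leading term b⁴: subtract (1)·h_4 from -b⁴ + 57/4b² - 41 → -3/2b³ - 5/4b² + 23/2b + 16
  leading term b³: no divisor's leading term divides it; move -3/2b³ to the remainder.
  leading term b²: no divisor's leading term divides it; move -5/4b² to the remainder.
  leading term b: no divisor's leading term divides it; move 23/2b to the remainder.
  leading term 1: no divisor's leading term divides it; move 16 to the remainder.
  remainder -3/2b³ - 5/4b² + 23/2b + 16 ≠ 0; add h_5 = -3/2b³ - 5/4b² + 23/2b + 16 to the basis.

S(f_2,f_3): lcm = a². S = 3/2ab - ¼a - 3/2b² - ½b + 18.
  leading term ab: subtract (3/2b)·f_1 from 3/2ab - ¼a - 3/2b² - ½b + 18 → -¼a - 3/2b³ - 3/2b² + 23/2b + 18
  leading term a: subtract (-¼)·f_1 from -¼a - 3/2b³ - 3/2b² + 23/2b + 18 → -3/2b³ - 5/4b² + 23/2b + 16
  leading term b³: subtract (1)·h_5 from -3/2b³ - 5/4b² + 23/2b + 16 → 0
  remainder 0.

S(f_1,h_4): leading monomials are coprime, so the S-polynomial reduces to 0 (Buchberger's first criterion).
S(f_2,h_4): leading monomials are coprime, so the S-polynomial reduces to 0 (Buchberger's first criterion).
S(f_3,h_4): leading monomials are coprime, so the S-polynomial reduces to 0 (Buchberger's first criterion).
S(f_1,h_5): leading monomials are coprime, so the S-polynomial reduces to 0 (Buchberger's first criterion).
S(f_2,h_5): leading monomials are coprime, so the S-polynomial reduces to 0 (Buchberger's first criterion).
S(f_3,h_5): leading monomials are coprime, so the S-polynomial reduces to 0 (Buchberger's first criterion).
S(h_4,h_5): lcm = b⁴. S = -7/3b³ - 47/6b² + 133/6b + 57.
  leading term b³: subtract (14/9)·h_5 from -7/3b³ - 47/6b² + 133/6b + 57 → -53/9b² + 77/18b + 289/9
  leading term b²: no divisor's leading term divides it; move -53/9b² to the remainder.
  leading term b: no divisor's leading term divides it; move 77/18b to the remainder.
  leading term 1: no divisor's leading term divides it; move 289/9 to the remainder.
  remainder -53/9b² + 77/18b + 289/9 ≠ 0; add h_6 = -53/9b² + 77/18b + 289/9 to the basis.

S(f_1,h_6): leading monomials are coprime, so the S-polynomial reduces to 0 (Buchberger's first criterion).
S(f_2,h_6): leading monomials are coprime, so the S-polynomial reduces to 0 (Buchberger's first criterion).
S(f_3,h_6): leading monomials are coprime, so the S-polynomial reduces to 0 (Buchberger's first criterion).
S(h_4,h_6): lcm = b⁴. S = -41/53b³ - 1065/106b² + 23/2b + 57.
  leading term b³: subtract (82/159)·h_5 from -41/53b³ - 1065/106b² + 23/2b + 57 → -1495/159b² + 1771/318b + 7751/159
  leading term b²: subtract (4485/2809)·h_6 from -1495/159b² + 1771/318b + 7751/159 → -3542/2809b - 7084/2809
  leading term b: no divisor's leading term divides it; move -3542/2809b to the remainder.
  leading term 1: no divisor's leading term divides it; move -7084/2809 to the remainder.
  remainder -3542/2809b - 7084/2809 ≠ 0; add h_7 = -3542/2809b - 7084/2809 to the basis.

S(h_5,h_6): lcm = b³. S = 248/159b² - 352/159b - 32/3.
  leading term b²: subtract (-744/2809)·h_6 from 248/159b² - 352/159b - 32/3 → -3036/2809b - 6072/2809
  leading term b: subtract (6/7)·h_7 from -3036/2809b - 6072/2809 → 0
  remainder 0.

S(f_1,h_7): leading monomials are coprime, so the S-polynomial reduces to 0 (Buchberger's first criterion).
S(f_2,h_7): leading monomials are coprime, so the S-polynomial reduces to 0 (Buchberger's first criterion).
S(f_3,h_7): leading monomials are coprime, so the S-polynomial reduces to 0 (Buchberger's first criterion).
S(h_4,h_7): lcm = b⁴. S = -7/2b³ - 31/2b² + 23/2b + 57.
  leading term b³: subtract (7/3)·h_5 from -7/2b³ - 31/2b² + 23/2b + 57 → -151/12b² - 46/3b + 59/3
  leading term b²: subtract (453/212)·h_6 from -151/12b² - 46/3b + 59/3 → -10377/424b - 10377/212
  leading term b: subtract (549981/28336)·h_7 from -10377/424b - 10377/212 → 0
  remainder 0.

S(h_5,h_7): lcm = b³. S = -7/6b² - 23/3b - 32/3.
  leading term b²: subtract (21/106)·h_6 from -7/6b² - 23/3b - 32/3 → -1805/212b - 1805/106
  leading term b: subtract (95665/14168)·h_7 from -1805/212b - 1805/106 → 0
  remainder 0.

S(h_6,h_7): lcm = b². S = -289/106b - 289/53.
  leading term b: subtract (15317/7084)·h_7 from -289/106b - 289/53 → 0
  remainder 0.

Every S-polynomial of the final basis reduces to 0, so we have a Gröbner basis.
Inter-reduce: drop elements whose leading term is divisible by another's, tail-reduce, and make monic.
Reduced Gröbner basis: {a - 4, b + 2}.

A lex Gröbner basis eliminates variables successively. Here b + 2 depends only on b, with roots {-2}; lifting each root through the earlier basis elements recovers the full solutions.
  b = -2: the earlier basis element becomes a - 4 = 0, giving a = 4 — point (4, -2).

{(4, -2)}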